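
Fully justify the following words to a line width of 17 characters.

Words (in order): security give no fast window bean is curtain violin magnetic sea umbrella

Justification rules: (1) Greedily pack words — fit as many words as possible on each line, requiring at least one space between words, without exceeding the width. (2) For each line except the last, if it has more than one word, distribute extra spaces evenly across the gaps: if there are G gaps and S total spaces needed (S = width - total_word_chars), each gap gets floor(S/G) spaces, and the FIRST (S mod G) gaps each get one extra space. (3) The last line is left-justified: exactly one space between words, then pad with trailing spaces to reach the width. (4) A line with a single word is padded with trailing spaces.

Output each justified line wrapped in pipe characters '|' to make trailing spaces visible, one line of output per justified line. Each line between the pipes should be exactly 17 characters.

Answer: |security  give no|
|fast  window bean|
|is curtain violin|
|magnetic      sea|
|umbrella         |

Derivation:
Line 1: ['security', 'give', 'no'] (min_width=16, slack=1)
Line 2: ['fast', 'window', 'bean'] (min_width=16, slack=1)
Line 3: ['is', 'curtain', 'violin'] (min_width=17, slack=0)
Line 4: ['magnetic', 'sea'] (min_width=12, slack=5)
Line 5: ['umbrella'] (min_width=8, slack=9)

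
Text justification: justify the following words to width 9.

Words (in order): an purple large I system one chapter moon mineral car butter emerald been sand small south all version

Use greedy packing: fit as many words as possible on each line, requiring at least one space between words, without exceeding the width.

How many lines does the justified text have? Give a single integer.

Answer: 14

Derivation:
Line 1: ['an', 'purple'] (min_width=9, slack=0)
Line 2: ['large', 'I'] (min_width=7, slack=2)
Line 3: ['system'] (min_width=6, slack=3)
Line 4: ['one'] (min_width=3, slack=6)
Line 5: ['chapter'] (min_width=7, slack=2)
Line 6: ['moon'] (min_width=4, slack=5)
Line 7: ['mineral'] (min_width=7, slack=2)
Line 8: ['car'] (min_width=3, slack=6)
Line 9: ['butter'] (min_width=6, slack=3)
Line 10: ['emerald'] (min_width=7, slack=2)
Line 11: ['been', 'sand'] (min_width=9, slack=0)
Line 12: ['small'] (min_width=5, slack=4)
Line 13: ['south', 'all'] (min_width=9, slack=0)
Line 14: ['version'] (min_width=7, slack=2)
Total lines: 14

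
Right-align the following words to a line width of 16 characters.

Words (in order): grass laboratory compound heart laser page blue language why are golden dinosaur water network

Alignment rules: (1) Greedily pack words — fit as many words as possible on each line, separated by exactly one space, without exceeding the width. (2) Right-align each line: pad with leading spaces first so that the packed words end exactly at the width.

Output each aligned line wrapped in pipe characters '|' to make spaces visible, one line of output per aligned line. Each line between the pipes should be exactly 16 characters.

Answer: |grass laboratory|
|  compound heart|
| laser page blue|
|language why are|
| golden dinosaur|
|   water network|

Derivation:
Line 1: ['grass', 'laboratory'] (min_width=16, slack=0)
Line 2: ['compound', 'heart'] (min_width=14, slack=2)
Line 3: ['laser', 'page', 'blue'] (min_width=15, slack=1)
Line 4: ['language', 'why', 'are'] (min_width=16, slack=0)
Line 5: ['golden', 'dinosaur'] (min_width=15, slack=1)
Line 6: ['water', 'network'] (min_width=13, slack=3)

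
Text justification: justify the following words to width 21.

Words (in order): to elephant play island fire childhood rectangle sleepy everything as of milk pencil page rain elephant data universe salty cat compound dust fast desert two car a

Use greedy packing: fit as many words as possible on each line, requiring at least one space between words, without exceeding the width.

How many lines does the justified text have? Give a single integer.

Answer: 9

Derivation:
Line 1: ['to', 'elephant', 'play'] (min_width=16, slack=5)
Line 2: ['island', 'fire', 'childhood'] (min_width=21, slack=0)
Line 3: ['rectangle', 'sleepy'] (min_width=16, slack=5)
Line 4: ['everything', 'as', 'of', 'milk'] (min_width=21, slack=0)
Line 5: ['pencil', 'page', 'rain'] (min_width=16, slack=5)
Line 6: ['elephant', 'data'] (min_width=13, slack=8)
Line 7: ['universe', 'salty', 'cat'] (min_width=18, slack=3)
Line 8: ['compound', 'dust', 'fast'] (min_width=18, slack=3)
Line 9: ['desert', 'two', 'car', 'a'] (min_width=16, slack=5)
Total lines: 9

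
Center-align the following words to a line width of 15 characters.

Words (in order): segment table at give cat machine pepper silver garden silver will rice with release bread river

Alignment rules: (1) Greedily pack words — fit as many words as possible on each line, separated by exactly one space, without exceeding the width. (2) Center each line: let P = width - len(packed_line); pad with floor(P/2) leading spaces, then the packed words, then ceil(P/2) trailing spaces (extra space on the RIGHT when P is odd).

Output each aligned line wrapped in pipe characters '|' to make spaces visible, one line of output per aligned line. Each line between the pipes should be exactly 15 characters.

Answer: | segment table |
|  at give cat  |
|machine pepper |
| silver garden |
|  silver will  |
|   rice with   |
| release bread |
|     river     |

Derivation:
Line 1: ['segment', 'table'] (min_width=13, slack=2)
Line 2: ['at', 'give', 'cat'] (min_width=11, slack=4)
Line 3: ['machine', 'pepper'] (min_width=14, slack=1)
Line 4: ['silver', 'garden'] (min_width=13, slack=2)
Line 5: ['silver', 'will'] (min_width=11, slack=4)
Line 6: ['rice', 'with'] (min_width=9, slack=6)
Line 7: ['release', 'bread'] (min_width=13, slack=2)
Line 8: ['river'] (min_width=5, slack=10)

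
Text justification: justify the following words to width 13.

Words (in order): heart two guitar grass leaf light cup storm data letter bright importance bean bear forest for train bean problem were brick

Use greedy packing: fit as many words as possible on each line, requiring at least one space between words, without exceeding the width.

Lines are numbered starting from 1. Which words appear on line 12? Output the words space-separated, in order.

Line 1: ['heart', 'two'] (min_width=9, slack=4)
Line 2: ['guitar', 'grass'] (min_width=12, slack=1)
Line 3: ['leaf', 'light'] (min_width=10, slack=3)
Line 4: ['cup', 'storm'] (min_width=9, slack=4)
Line 5: ['data', 'letter'] (min_width=11, slack=2)
Line 6: ['bright'] (min_width=6, slack=7)
Line 7: ['importance'] (min_width=10, slack=3)
Line 8: ['bean', 'bear'] (min_width=9, slack=4)
Line 9: ['forest', 'for'] (min_width=10, slack=3)
Line 10: ['train', 'bean'] (min_width=10, slack=3)
Line 11: ['problem', 'were'] (min_width=12, slack=1)
Line 12: ['brick'] (min_width=5, slack=8)

Answer: brick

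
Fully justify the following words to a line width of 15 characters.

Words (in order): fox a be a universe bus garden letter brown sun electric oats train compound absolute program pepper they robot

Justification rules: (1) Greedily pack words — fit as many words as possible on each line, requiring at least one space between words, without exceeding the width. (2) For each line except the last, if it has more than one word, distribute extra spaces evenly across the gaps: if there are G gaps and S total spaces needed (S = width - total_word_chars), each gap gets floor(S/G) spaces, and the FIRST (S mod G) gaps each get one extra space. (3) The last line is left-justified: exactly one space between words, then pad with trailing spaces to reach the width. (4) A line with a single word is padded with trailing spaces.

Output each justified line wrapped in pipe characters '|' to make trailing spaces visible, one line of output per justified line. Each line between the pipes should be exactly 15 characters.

Answer: |fox   a   be  a|
|universe    bus|
|garden   letter|
|brown       sun|
|electric   oats|
|train  compound|
|absolute       |
|program  pepper|
|they robot     |

Derivation:
Line 1: ['fox', 'a', 'be', 'a'] (min_width=10, slack=5)
Line 2: ['universe', 'bus'] (min_width=12, slack=3)
Line 3: ['garden', 'letter'] (min_width=13, slack=2)
Line 4: ['brown', 'sun'] (min_width=9, slack=6)
Line 5: ['electric', 'oats'] (min_width=13, slack=2)
Line 6: ['train', 'compound'] (min_width=14, slack=1)
Line 7: ['absolute'] (min_width=8, slack=7)
Line 8: ['program', 'pepper'] (min_width=14, slack=1)
Line 9: ['they', 'robot'] (min_width=10, slack=5)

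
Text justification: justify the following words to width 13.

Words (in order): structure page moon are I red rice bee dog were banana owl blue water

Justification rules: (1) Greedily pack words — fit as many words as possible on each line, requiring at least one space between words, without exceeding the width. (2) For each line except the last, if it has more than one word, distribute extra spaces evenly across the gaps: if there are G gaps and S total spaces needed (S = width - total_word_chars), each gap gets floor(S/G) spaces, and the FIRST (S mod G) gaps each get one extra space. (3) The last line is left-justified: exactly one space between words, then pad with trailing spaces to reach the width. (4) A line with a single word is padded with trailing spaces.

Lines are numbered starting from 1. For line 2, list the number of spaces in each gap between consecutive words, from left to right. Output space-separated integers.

Answer: 1 1

Derivation:
Line 1: ['structure'] (min_width=9, slack=4)
Line 2: ['page', 'moon', 'are'] (min_width=13, slack=0)
Line 3: ['I', 'red', 'rice'] (min_width=10, slack=3)
Line 4: ['bee', 'dog', 'were'] (min_width=12, slack=1)
Line 5: ['banana', 'owl'] (min_width=10, slack=3)
Line 6: ['blue', 'water'] (min_width=10, slack=3)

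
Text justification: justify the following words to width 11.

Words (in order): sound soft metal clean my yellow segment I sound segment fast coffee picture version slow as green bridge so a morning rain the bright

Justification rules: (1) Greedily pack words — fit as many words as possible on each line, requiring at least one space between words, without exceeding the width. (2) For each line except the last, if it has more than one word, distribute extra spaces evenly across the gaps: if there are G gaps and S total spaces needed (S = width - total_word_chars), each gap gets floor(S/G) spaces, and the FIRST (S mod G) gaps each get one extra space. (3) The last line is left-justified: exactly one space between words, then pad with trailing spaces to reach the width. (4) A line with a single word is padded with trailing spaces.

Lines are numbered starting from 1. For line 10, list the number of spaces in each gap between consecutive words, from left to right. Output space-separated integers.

Line 1: ['sound', 'soft'] (min_width=10, slack=1)
Line 2: ['metal', 'clean'] (min_width=11, slack=0)
Line 3: ['my', 'yellow'] (min_width=9, slack=2)
Line 4: ['segment', 'I'] (min_width=9, slack=2)
Line 5: ['sound'] (min_width=5, slack=6)
Line 6: ['segment'] (min_width=7, slack=4)
Line 7: ['fast', 'coffee'] (min_width=11, slack=0)
Line 8: ['picture'] (min_width=7, slack=4)
Line 9: ['version'] (min_width=7, slack=4)
Line 10: ['slow', 'as'] (min_width=7, slack=4)
Line 11: ['green'] (min_width=5, slack=6)
Line 12: ['bridge', 'so', 'a'] (min_width=11, slack=0)
Line 13: ['morning'] (min_width=7, slack=4)
Line 14: ['rain', 'the'] (min_width=8, slack=3)
Line 15: ['bright'] (min_width=6, slack=5)

Answer: 5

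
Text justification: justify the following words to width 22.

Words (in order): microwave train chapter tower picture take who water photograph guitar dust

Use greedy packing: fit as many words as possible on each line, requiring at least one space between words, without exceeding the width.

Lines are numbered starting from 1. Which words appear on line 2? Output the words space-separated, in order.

Answer: chapter tower picture

Derivation:
Line 1: ['microwave', 'train'] (min_width=15, slack=7)
Line 2: ['chapter', 'tower', 'picture'] (min_width=21, slack=1)
Line 3: ['take', 'who', 'water'] (min_width=14, slack=8)
Line 4: ['photograph', 'guitar', 'dust'] (min_width=22, slack=0)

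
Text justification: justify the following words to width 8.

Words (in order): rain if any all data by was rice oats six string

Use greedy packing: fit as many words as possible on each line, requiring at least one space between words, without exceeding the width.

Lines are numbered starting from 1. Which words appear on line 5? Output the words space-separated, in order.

Answer: oats six

Derivation:
Line 1: ['rain', 'if'] (min_width=7, slack=1)
Line 2: ['any', 'all'] (min_width=7, slack=1)
Line 3: ['data', 'by'] (min_width=7, slack=1)
Line 4: ['was', 'rice'] (min_width=8, slack=0)
Line 5: ['oats', 'six'] (min_width=8, slack=0)
Line 6: ['string'] (min_width=6, slack=2)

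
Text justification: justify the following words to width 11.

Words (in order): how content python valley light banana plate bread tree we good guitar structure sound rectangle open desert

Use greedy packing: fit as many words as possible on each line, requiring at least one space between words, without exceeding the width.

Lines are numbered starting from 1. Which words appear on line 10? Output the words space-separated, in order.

Line 1: ['how', 'content'] (min_width=11, slack=0)
Line 2: ['python'] (min_width=6, slack=5)
Line 3: ['valley'] (min_width=6, slack=5)
Line 4: ['light'] (min_width=5, slack=6)
Line 5: ['banana'] (min_width=6, slack=5)
Line 6: ['plate', 'bread'] (min_width=11, slack=0)
Line 7: ['tree', 'we'] (min_width=7, slack=4)
Line 8: ['good', 'guitar'] (min_width=11, slack=0)
Line 9: ['structure'] (min_width=9, slack=2)
Line 10: ['sound'] (min_width=5, slack=6)
Line 11: ['rectangle'] (min_width=9, slack=2)
Line 12: ['open', 'desert'] (min_width=11, slack=0)

Answer: sound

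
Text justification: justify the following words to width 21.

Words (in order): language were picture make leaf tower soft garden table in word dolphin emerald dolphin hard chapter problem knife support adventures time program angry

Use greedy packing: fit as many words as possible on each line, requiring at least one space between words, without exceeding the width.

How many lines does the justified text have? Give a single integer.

Line 1: ['language', 'were', 'picture'] (min_width=21, slack=0)
Line 2: ['make', 'leaf', 'tower', 'soft'] (min_width=20, slack=1)
Line 3: ['garden', 'table', 'in', 'word'] (min_width=20, slack=1)
Line 4: ['dolphin', 'emerald'] (min_width=15, slack=6)
Line 5: ['dolphin', 'hard', 'chapter'] (min_width=20, slack=1)
Line 6: ['problem', 'knife', 'support'] (min_width=21, slack=0)
Line 7: ['adventures', 'time'] (min_width=15, slack=6)
Line 8: ['program', 'angry'] (min_width=13, slack=8)
Total lines: 8

Answer: 8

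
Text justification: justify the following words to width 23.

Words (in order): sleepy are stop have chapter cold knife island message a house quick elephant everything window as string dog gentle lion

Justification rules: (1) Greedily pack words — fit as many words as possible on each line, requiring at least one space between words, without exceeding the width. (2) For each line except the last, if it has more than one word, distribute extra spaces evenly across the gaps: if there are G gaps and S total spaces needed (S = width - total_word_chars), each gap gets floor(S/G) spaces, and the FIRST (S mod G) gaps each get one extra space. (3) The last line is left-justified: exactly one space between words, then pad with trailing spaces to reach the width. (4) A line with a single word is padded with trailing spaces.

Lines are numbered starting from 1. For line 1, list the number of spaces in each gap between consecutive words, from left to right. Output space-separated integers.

Answer: 2 2 2

Derivation:
Line 1: ['sleepy', 'are', 'stop', 'have'] (min_width=20, slack=3)
Line 2: ['chapter', 'cold', 'knife'] (min_width=18, slack=5)
Line 3: ['island', 'message', 'a', 'house'] (min_width=22, slack=1)
Line 4: ['quick', 'elephant'] (min_width=14, slack=9)
Line 5: ['everything', 'window', 'as'] (min_width=20, slack=3)
Line 6: ['string', 'dog', 'gentle', 'lion'] (min_width=22, slack=1)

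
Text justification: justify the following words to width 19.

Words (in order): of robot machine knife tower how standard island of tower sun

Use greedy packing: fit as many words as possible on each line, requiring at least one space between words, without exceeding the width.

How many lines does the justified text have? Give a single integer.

Line 1: ['of', 'robot', 'machine'] (min_width=16, slack=3)
Line 2: ['knife', 'tower', 'how'] (min_width=15, slack=4)
Line 3: ['standard', 'island', 'of'] (min_width=18, slack=1)
Line 4: ['tower', 'sun'] (min_width=9, slack=10)
Total lines: 4

Answer: 4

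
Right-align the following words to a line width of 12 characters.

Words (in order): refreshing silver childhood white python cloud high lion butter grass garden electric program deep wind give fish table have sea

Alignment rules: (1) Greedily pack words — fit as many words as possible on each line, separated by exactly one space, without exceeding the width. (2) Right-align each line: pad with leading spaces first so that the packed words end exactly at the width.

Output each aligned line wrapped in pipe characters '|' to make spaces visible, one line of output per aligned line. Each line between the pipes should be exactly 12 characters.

Line 1: ['refreshing'] (min_width=10, slack=2)
Line 2: ['silver'] (min_width=6, slack=6)
Line 3: ['childhood'] (min_width=9, slack=3)
Line 4: ['white', 'python'] (min_width=12, slack=0)
Line 5: ['cloud', 'high'] (min_width=10, slack=2)
Line 6: ['lion', 'butter'] (min_width=11, slack=1)
Line 7: ['grass', 'garden'] (min_width=12, slack=0)
Line 8: ['electric'] (min_width=8, slack=4)
Line 9: ['program', 'deep'] (min_width=12, slack=0)
Line 10: ['wind', 'give'] (min_width=9, slack=3)
Line 11: ['fish', 'table'] (min_width=10, slack=2)
Line 12: ['have', 'sea'] (min_width=8, slack=4)

Answer: |  refreshing|
|      silver|
|   childhood|
|white python|
|  cloud high|
| lion butter|
|grass garden|
|    electric|
|program deep|
|   wind give|
|  fish table|
|    have sea|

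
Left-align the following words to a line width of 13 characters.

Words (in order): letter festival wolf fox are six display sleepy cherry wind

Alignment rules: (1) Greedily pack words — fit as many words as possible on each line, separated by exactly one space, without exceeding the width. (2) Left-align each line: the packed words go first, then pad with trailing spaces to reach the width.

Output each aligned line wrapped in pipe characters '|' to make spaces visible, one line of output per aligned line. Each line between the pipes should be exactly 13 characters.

Answer: |letter       |
|festival wolf|
|fox are six  |
|display      |
|sleepy cherry|
|wind         |

Derivation:
Line 1: ['letter'] (min_width=6, slack=7)
Line 2: ['festival', 'wolf'] (min_width=13, slack=0)
Line 3: ['fox', 'are', 'six'] (min_width=11, slack=2)
Line 4: ['display'] (min_width=7, slack=6)
Line 5: ['sleepy', 'cherry'] (min_width=13, slack=0)
Line 6: ['wind'] (min_width=4, slack=9)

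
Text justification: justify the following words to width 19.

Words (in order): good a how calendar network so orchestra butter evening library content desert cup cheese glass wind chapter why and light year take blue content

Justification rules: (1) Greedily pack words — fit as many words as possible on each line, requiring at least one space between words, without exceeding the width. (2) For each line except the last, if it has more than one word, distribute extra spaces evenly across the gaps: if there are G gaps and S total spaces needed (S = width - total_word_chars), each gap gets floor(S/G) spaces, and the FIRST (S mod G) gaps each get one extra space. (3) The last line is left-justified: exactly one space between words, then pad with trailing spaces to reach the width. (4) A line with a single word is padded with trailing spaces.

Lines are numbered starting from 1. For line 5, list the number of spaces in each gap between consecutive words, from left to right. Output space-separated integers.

Line 1: ['good', 'a', 'how', 'calendar'] (min_width=19, slack=0)
Line 2: ['network', 'so'] (min_width=10, slack=9)
Line 3: ['orchestra', 'butter'] (min_width=16, slack=3)
Line 4: ['evening', 'library'] (min_width=15, slack=4)
Line 5: ['content', 'desert', 'cup'] (min_width=18, slack=1)
Line 6: ['cheese', 'glass', 'wind'] (min_width=17, slack=2)
Line 7: ['chapter', 'why', 'and'] (min_width=15, slack=4)
Line 8: ['light', 'year', 'take'] (min_width=15, slack=4)
Line 9: ['blue', 'content'] (min_width=12, slack=7)

Answer: 2 1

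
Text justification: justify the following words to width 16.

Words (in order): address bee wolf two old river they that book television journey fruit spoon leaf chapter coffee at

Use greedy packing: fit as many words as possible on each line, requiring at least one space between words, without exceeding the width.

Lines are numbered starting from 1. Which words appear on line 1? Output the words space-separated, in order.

Answer: address bee wolf

Derivation:
Line 1: ['address', 'bee', 'wolf'] (min_width=16, slack=0)
Line 2: ['two', 'old', 'river'] (min_width=13, slack=3)
Line 3: ['they', 'that', 'book'] (min_width=14, slack=2)
Line 4: ['television'] (min_width=10, slack=6)
Line 5: ['journey', 'fruit'] (min_width=13, slack=3)
Line 6: ['spoon', 'leaf'] (min_width=10, slack=6)
Line 7: ['chapter', 'coffee'] (min_width=14, slack=2)
Line 8: ['at'] (min_width=2, slack=14)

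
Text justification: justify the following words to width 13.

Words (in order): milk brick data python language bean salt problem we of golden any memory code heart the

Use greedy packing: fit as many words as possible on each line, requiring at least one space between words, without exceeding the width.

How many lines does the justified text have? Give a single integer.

Line 1: ['milk', 'brick'] (min_width=10, slack=3)
Line 2: ['data', 'python'] (min_width=11, slack=2)
Line 3: ['language', 'bean'] (min_width=13, slack=0)
Line 4: ['salt', 'problem'] (min_width=12, slack=1)
Line 5: ['we', 'of', 'golden'] (min_width=12, slack=1)
Line 6: ['any', 'memory'] (min_width=10, slack=3)
Line 7: ['code', 'heart'] (min_width=10, slack=3)
Line 8: ['the'] (min_width=3, slack=10)
Total lines: 8

Answer: 8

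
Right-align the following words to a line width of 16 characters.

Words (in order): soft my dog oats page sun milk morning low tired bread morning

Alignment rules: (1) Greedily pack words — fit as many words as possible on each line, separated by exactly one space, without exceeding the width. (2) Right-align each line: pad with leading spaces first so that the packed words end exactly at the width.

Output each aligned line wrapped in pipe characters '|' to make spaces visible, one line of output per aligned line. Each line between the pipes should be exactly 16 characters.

Line 1: ['soft', 'my', 'dog', 'oats'] (min_width=16, slack=0)
Line 2: ['page', 'sun', 'milk'] (min_width=13, slack=3)
Line 3: ['morning', 'low'] (min_width=11, slack=5)
Line 4: ['tired', 'bread'] (min_width=11, slack=5)
Line 5: ['morning'] (min_width=7, slack=9)

Answer: |soft my dog oats|
|   page sun milk|
|     morning low|
|     tired bread|
|         morning|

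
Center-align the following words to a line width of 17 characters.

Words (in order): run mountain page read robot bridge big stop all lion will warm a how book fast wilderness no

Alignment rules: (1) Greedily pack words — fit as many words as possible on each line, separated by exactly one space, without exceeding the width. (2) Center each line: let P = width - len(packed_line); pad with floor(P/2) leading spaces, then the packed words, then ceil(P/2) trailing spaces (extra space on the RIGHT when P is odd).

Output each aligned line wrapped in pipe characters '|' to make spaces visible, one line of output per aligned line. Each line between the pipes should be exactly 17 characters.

Answer: |run mountain page|
|read robot bridge|
|big stop all lion|
| will warm a how |
|    book fast    |
|  wilderness no  |

Derivation:
Line 1: ['run', 'mountain', 'page'] (min_width=17, slack=0)
Line 2: ['read', 'robot', 'bridge'] (min_width=17, slack=0)
Line 3: ['big', 'stop', 'all', 'lion'] (min_width=17, slack=0)
Line 4: ['will', 'warm', 'a', 'how'] (min_width=15, slack=2)
Line 5: ['book', 'fast'] (min_width=9, slack=8)
Line 6: ['wilderness', 'no'] (min_width=13, slack=4)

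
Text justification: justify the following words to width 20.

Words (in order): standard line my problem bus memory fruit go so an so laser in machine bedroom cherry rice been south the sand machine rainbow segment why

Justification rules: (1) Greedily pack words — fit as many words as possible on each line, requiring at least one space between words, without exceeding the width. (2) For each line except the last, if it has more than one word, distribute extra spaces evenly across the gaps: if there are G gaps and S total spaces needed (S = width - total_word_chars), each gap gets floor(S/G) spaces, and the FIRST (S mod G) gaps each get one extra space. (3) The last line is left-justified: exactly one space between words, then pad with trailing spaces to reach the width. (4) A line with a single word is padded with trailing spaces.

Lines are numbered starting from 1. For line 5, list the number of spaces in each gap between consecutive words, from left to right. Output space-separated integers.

Answer: 2 1

Derivation:
Line 1: ['standard', 'line', 'my'] (min_width=16, slack=4)
Line 2: ['problem', 'bus', 'memory'] (min_width=18, slack=2)
Line 3: ['fruit', 'go', 'so', 'an', 'so'] (min_width=17, slack=3)
Line 4: ['laser', 'in', 'machine'] (min_width=16, slack=4)
Line 5: ['bedroom', 'cherry', 'rice'] (min_width=19, slack=1)
Line 6: ['been', 'south', 'the', 'sand'] (min_width=19, slack=1)
Line 7: ['machine', 'rainbow'] (min_width=15, slack=5)
Line 8: ['segment', 'why'] (min_width=11, slack=9)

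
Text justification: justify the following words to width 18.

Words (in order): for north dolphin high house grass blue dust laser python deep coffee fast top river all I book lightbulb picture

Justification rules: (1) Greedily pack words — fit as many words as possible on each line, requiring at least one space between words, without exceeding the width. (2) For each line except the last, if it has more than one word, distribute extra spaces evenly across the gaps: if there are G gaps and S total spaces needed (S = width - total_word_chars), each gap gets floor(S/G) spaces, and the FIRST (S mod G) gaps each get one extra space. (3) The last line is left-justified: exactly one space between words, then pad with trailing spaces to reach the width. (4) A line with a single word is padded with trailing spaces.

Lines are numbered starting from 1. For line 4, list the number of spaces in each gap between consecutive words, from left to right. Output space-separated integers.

Line 1: ['for', 'north', 'dolphin'] (min_width=17, slack=1)
Line 2: ['high', 'house', 'grass'] (min_width=16, slack=2)
Line 3: ['blue', 'dust', 'laser'] (min_width=15, slack=3)
Line 4: ['python', 'deep', 'coffee'] (min_width=18, slack=0)
Line 5: ['fast', 'top', 'river', 'all'] (min_width=18, slack=0)
Line 6: ['I', 'book', 'lightbulb'] (min_width=16, slack=2)
Line 7: ['picture'] (min_width=7, slack=11)

Answer: 1 1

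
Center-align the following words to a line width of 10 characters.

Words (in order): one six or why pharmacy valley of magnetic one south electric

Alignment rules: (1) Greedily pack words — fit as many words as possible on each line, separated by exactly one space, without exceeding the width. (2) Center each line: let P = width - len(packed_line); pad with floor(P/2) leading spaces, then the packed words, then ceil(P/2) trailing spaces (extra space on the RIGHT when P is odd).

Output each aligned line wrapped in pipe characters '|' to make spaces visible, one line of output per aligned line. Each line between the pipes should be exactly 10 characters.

Line 1: ['one', 'six', 'or'] (min_width=10, slack=0)
Line 2: ['why'] (min_width=3, slack=7)
Line 3: ['pharmacy'] (min_width=8, slack=2)
Line 4: ['valley', 'of'] (min_width=9, slack=1)
Line 5: ['magnetic'] (min_width=8, slack=2)
Line 6: ['one', 'south'] (min_width=9, slack=1)
Line 7: ['electric'] (min_width=8, slack=2)

Answer: |one six or|
|   why    |
| pharmacy |
|valley of |
| magnetic |
|one south |
| electric |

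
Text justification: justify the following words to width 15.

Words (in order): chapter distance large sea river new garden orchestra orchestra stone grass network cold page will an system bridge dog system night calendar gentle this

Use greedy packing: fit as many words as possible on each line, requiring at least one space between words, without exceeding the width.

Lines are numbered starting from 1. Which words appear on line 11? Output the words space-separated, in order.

Line 1: ['chapter'] (min_width=7, slack=8)
Line 2: ['distance', 'large'] (min_width=14, slack=1)
Line 3: ['sea', 'river', 'new'] (min_width=13, slack=2)
Line 4: ['garden'] (min_width=6, slack=9)
Line 5: ['orchestra'] (min_width=9, slack=6)
Line 6: ['orchestra', 'stone'] (min_width=15, slack=0)
Line 7: ['grass', 'network'] (min_width=13, slack=2)
Line 8: ['cold', 'page', 'will'] (min_width=14, slack=1)
Line 9: ['an', 'system'] (min_width=9, slack=6)
Line 10: ['bridge', 'dog'] (min_width=10, slack=5)
Line 11: ['system', 'night'] (min_width=12, slack=3)
Line 12: ['calendar', 'gentle'] (min_width=15, slack=0)
Line 13: ['this'] (min_width=4, slack=11)

Answer: system night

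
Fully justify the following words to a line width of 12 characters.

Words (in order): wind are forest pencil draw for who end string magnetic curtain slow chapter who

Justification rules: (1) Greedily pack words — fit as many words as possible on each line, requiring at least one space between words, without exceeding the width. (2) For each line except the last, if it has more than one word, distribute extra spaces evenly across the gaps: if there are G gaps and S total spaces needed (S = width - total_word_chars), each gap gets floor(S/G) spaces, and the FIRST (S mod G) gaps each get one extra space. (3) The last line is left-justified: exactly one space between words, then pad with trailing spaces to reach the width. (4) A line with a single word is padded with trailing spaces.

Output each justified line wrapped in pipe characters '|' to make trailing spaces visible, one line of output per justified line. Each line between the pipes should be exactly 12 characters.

Answer: |wind     are|
|forest      |
|pencil  draw|
|for  who end|
|string      |
|magnetic    |
|curtain slow|
|chapter who |

Derivation:
Line 1: ['wind', 'are'] (min_width=8, slack=4)
Line 2: ['forest'] (min_width=6, slack=6)
Line 3: ['pencil', 'draw'] (min_width=11, slack=1)
Line 4: ['for', 'who', 'end'] (min_width=11, slack=1)
Line 5: ['string'] (min_width=6, slack=6)
Line 6: ['magnetic'] (min_width=8, slack=4)
Line 7: ['curtain', 'slow'] (min_width=12, slack=0)
Line 8: ['chapter', 'who'] (min_width=11, slack=1)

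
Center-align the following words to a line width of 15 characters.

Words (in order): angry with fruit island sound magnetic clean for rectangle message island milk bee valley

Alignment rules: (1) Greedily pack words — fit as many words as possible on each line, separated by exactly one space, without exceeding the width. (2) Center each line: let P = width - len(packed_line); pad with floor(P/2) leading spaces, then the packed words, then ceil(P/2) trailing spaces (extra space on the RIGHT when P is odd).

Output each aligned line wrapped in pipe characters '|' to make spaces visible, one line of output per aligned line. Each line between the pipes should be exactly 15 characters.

Answer: |  angry with   |
| fruit island  |
|sound magnetic |
|   clean for   |
|   rectangle   |
|message island |
|milk bee valley|

Derivation:
Line 1: ['angry', 'with'] (min_width=10, slack=5)
Line 2: ['fruit', 'island'] (min_width=12, slack=3)
Line 3: ['sound', 'magnetic'] (min_width=14, slack=1)
Line 4: ['clean', 'for'] (min_width=9, slack=6)
Line 5: ['rectangle'] (min_width=9, slack=6)
Line 6: ['message', 'island'] (min_width=14, slack=1)
Line 7: ['milk', 'bee', 'valley'] (min_width=15, slack=0)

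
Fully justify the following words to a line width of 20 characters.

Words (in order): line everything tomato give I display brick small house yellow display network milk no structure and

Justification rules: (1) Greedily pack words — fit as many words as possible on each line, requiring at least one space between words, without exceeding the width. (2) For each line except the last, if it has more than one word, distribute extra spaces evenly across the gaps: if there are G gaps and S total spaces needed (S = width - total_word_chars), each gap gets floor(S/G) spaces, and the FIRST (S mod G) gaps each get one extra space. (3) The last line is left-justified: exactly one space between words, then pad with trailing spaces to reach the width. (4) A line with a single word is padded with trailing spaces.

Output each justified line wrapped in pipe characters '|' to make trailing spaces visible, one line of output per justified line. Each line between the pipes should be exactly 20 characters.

Answer: |line      everything|
|tomato     give    I|
|display  brick small|
|house yellow display|
|network    milk   no|
|structure and       |

Derivation:
Line 1: ['line', 'everything'] (min_width=15, slack=5)
Line 2: ['tomato', 'give', 'I'] (min_width=13, slack=7)
Line 3: ['display', 'brick', 'small'] (min_width=19, slack=1)
Line 4: ['house', 'yellow', 'display'] (min_width=20, slack=0)
Line 5: ['network', 'milk', 'no'] (min_width=15, slack=5)
Line 6: ['structure', 'and'] (min_width=13, slack=7)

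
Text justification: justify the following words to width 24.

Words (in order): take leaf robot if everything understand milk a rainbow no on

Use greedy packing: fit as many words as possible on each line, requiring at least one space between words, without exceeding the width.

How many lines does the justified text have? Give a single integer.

Answer: 3

Derivation:
Line 1: ['take', 'leaf', 'robot', 'if'] (min_width=18, slack=6)
Line 2: ['everything', 'understand'] (min_width=21, slack=3)
Line 3: ['milk', 'a', 'rainbow', 'no', 'on'] (min_width=20, slack=4)
Total lines: 3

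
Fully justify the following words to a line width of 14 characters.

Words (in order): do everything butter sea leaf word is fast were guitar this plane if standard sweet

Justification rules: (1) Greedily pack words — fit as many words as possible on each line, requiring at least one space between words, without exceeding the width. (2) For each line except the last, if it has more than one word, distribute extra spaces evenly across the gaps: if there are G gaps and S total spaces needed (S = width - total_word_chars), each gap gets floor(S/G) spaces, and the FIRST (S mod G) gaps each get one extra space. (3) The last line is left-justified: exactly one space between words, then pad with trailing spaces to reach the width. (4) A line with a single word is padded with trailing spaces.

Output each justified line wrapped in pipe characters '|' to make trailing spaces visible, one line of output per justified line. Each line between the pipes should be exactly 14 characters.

Answer: |do  everything|
|butter     sea|
|leaf  word  is|
|fast      were|
|guitar    this|
|plane       if|
|standard sweet|

Derivation:
Line 1: ['do', 'everything'] (min_width=13, slack=1)
Line 2: ['butter', 'sea'] (min_width=10, slack=4)
Line 3: ['leaf', 'word', 'is'] (min_width=12, slack=2)
Line 4: ['fast', 'were'] (min_width=9, slack=5)
Line 5: ['guitar', 'this'] (min_width=11, slack=3)
Line 6: ['plane', 'if'] (min_width=8, slack=6)
Line 7: ['standard', 'sweet'] (min_width=14, slack=0)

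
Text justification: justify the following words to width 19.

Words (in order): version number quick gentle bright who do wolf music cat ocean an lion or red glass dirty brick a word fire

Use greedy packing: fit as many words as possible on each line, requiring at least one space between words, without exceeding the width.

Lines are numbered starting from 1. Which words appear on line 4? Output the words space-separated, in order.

Answer: cat ocean an lion

Derivation:
Line 1: ['version', 'number'] (min_width=14, slack=5)
Line 2: ['quick', 'gentle', 'bright'] (min_width=19, slack=0)
Line 3: ['who', 'do', 'wolf', 'music'] (min_width=17, slack=2)
Line 4: ['cat', 'ocean', 'an', 'lion'] (min_width=17, slack=2)
Line 5: ['or', 'red', 'glass', 'dirty'] (min_width=18, slack=1)
Line 6: ['brick', 'a', 'word', 'fire'] (min_width=17, slack=2)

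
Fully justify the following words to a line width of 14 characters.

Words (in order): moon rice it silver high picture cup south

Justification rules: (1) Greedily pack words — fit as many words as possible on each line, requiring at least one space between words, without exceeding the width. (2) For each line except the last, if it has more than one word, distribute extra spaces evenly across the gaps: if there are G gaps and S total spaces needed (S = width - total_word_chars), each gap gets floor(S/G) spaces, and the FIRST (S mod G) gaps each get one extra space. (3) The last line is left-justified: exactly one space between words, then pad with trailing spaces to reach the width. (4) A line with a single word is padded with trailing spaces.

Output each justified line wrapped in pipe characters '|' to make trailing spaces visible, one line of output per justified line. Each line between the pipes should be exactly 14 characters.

Line 1: ['moon', 'rice', 'it'] (min_width=12, slack=2)
Line 2: ['silver', 'high'] (min_width=11, slack=3)
Line 3: ['picture', 'cup'] (min_width=11, slack=3)
Line 4: ['south'] (min_width=5, slack=9)

Answer: |moon  rice  it|
|silver    high|
|picture    cup|
|south         |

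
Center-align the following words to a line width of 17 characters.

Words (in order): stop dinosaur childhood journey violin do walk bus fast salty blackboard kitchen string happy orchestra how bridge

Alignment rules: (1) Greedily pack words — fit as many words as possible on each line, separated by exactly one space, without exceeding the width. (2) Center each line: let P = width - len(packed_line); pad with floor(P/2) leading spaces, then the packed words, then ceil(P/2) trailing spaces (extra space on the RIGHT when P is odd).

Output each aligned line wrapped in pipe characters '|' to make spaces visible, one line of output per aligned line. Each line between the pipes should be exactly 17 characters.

Line 1: ['stop', 'dinosaur'] (min_width=13, slack=4)
Line 2: ['childhood', 'journey'] (min_width=17, slack=0)
Line 3: ['violin', 'do', 'walk'] (min_width=14, slack=3)
Line 4: ['bus', 'fast', 'salty'] (min_width=14, slack=3)
Line 5: ['blackboard'] (min_width=10, slack=7)
Line 6: ['kitchen', 'string'] (min_width=14, slack=3)
Line 7: ['happy', 'orchestra'] (min_width=15, slack=2)
Line 8: ['how', 'bridge'] (min_width=10, slack=7)

Answer: |  stop dinosaur  |
|childhood journey|
| violin do walk  |
| bus fast salty  |
|   blackboard    |
| kitchen string  |
| happy orchestra |
|   how bridge    |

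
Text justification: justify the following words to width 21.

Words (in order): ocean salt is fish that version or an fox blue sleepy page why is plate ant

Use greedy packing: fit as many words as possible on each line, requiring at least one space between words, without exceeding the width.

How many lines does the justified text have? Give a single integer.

Answer: 4

Derivation:
Line 1: ['ocean', 'salt', 'is', 'fish'] (min_width=18, slack=3)
Line 2: ['that', 'version', 'or', 'an'] (min_width=18, slack=3)
Line 3: ['fox', 'blue', 'sleepy', 'page'] (min_width=20, slack=1)
Line 4: ['why', 'is', 'plate', 'ant'] (min_width=16, slack=5)
Total lines: 4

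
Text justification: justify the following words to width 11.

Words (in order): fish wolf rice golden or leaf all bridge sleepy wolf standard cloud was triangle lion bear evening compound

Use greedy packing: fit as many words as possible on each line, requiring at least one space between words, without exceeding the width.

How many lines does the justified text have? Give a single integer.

Answer: 11

Derivation:
Line 1: ['fish', 'wolf'] (min_width=9, slack=2)
Line 2: ['rice', 'golden'] (min_width=11, slack=0)
Line 3: ['or', 'leaf', 'all'] (min_width=11, slack=0)
Line 4: ['bridge'] (min_width=6, slack=5)
Line 5: ['sleepy', 'wolf'] (min_width=11, slack=0)
Line 6: ['standard'] (min_width=8, slack=3)
Line 7: ['cloud', 'was'] (min_width=9, slack=2)
Line 8: ['triangle'] (min_width=8, slack=3)
Line 9: ['lion', 'bear'] (min_width=9, slack=2)
Line 10: ['evening'] (min_width=7, slack=4)
Line 11: ['compound'] (min_width=8, slack=3)
Total lines: 11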